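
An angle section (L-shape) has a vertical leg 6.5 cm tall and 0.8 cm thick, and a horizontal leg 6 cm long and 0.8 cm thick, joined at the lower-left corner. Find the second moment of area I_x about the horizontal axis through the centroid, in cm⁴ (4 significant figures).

Treat the section as a set of non-overlapping primitives; coordinates are from the bounding-box lower-left.
Vertical leg: 0.8 × 6.5, A = 5.2 cm², y = 3.25 cm, Ī = 18.3083 cm⁴.
Horizontal leg (remainder): 5.2 × 0.8, A = 4.16 cm², y = 0.4 cm, Ī = 0.221867 cm⁴.
Centroid: ȳ = ΣA·y / ΣA = 1.98333 cm.
Transfer each piece to the horizontal axis through the centroid using Ī + A·d² with d = y − 1.98333:
  vertical leg: d = 1.26667 cm → contributes +26.6514 cm⁴
  horizontal leg (remainder): d = -1.58333 cm → contributes +10.6508 cm⁴
Total I = 37.3022 cm⁴.

I_x ≈ 37.30 cm⁴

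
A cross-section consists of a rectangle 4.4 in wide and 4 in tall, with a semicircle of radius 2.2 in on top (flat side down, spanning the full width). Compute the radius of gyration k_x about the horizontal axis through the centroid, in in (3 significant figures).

k_x ≈ 1.69 in

Treat the section as a set of non-overlapping primitives; coordinates are from the bounding-box lower-left.
Rectangular body: 4.4 × 4, A = 17.6 in², y = 2 in, Ī = 23.467 in⁴.
Semicircular cap: semicircle r = 2.2, A = 7.6027 in², y = 4.9337 in, Ī = 2.5711 in⁴.
Centroid: ȳ = ΣA·y / ΣA = 2.885 in.
Transfer each piece to the horizontal axis through the centroid using Ī + A·d² with d = y − 2.885:
  rectangular body: d = -0.88499 in → contributes +37.251 in⁴
  semicircular cap: d = 2.0487 in → contributes +34.482 in⁴
Total I = 71.732 in⁴.
Radius of gyration: k = √(I/A) = √(71.732 / 25.203) = 1.6871 in.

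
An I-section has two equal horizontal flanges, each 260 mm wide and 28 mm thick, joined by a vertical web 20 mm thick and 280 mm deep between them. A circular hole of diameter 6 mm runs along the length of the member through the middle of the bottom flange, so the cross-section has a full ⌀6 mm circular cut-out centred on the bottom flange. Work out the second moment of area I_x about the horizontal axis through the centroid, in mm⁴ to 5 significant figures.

Split into non-overlapping primitives; take the origin at the lower-left of the bounding box.
Bottom flange: 260 × 28, A = 7 280 mm², y = 14 mm, Ī = 475626.7 mm⁴.
Web: 20 × 280, A = 5 600 mm², y = 168 mm, Ī = 36 586 667 mm⁴.
Top flange: 260 × 28, A = 7 280 mm², y = 322 mm, Ī = 475626.7 mm⁴.
Hole (subtracted): ⌀6, A = 28.27433 mm², y = 14 mm, Ī = 63.61725 mm⁴.
Centroid: ȳ = ΣA·y / ΣA = 168.2163 mm.
Transfer each piece to the horizontal axis through the centroid using Ī + A·d² with d = y − 168.2163:
  bottom flange: d = -154.2163 mm → contributes +173 613 416 mm⁴
  web: d = -0.2162878 mm → contributes +36 586 929 mm⁴
  top flange: d = 153.7837 mm → contributes +172 643 478 mm⁴
  hole: d = -154.2163 mm → contributes −672502.6 mm⁴
Total I = 382 171 321 mm⁴.

I_x ≈ 3.8217 × 10⁸ mm⁴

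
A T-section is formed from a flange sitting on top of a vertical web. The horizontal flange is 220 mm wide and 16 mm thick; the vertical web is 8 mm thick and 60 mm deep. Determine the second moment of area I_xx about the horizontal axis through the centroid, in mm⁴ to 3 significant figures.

I_xx ≈ 8.29 × 10⁵ mm⁴

Break the section into simple shapes (no overlaps), measuring from the bottom-left corner of the bounding box.
Flange: 220 × 16, A = 3 520 mm², y = 68 mm, Ī = 75 093 mm⁴.
Web: 8 × 60, A = 480 mm², y = 30 mm, Ī = 144 000 mm⁴.
Centroid: ȳ = ΣA·y / ΣA = 63.44 mm.
Transfer each piece to the horizontal axis through the centroid using Ī + A·d² with d = y − 63.44:
  flange: d = 4.56 mm → contributes +148 287 mm⁴
  web: d = -33.44 mm → contributes +680 752 mm⁴
Total I = 829 039 mm⁴.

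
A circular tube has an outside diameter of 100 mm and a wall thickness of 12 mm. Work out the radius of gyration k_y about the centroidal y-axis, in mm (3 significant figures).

k_y ≈ 31.4 mm

Break the section into simple shapes (no overlaps), measuring from the bottom-left corner of the bounding box.
Outer circle: ⌀100, A = 7 854 mm², x = 50 mm, Ī = 4 908 739 mm⁴.
Bore (subtracted): ⌀76, A = 4536.5 mm², x = 50 mm, Ī = 1 637 662 mm⁴.
By symmetry the centroid is at mid-width, x̄ = 50 mm.
All pieces are centred on the centroidal y-axis, so I = ΣĪ (holes subtracted) = 3 271 077 mm⁴.
Radius of gyration: k = √(I/A) = √(3 271 077 / 3317.5) = 31.401 mm.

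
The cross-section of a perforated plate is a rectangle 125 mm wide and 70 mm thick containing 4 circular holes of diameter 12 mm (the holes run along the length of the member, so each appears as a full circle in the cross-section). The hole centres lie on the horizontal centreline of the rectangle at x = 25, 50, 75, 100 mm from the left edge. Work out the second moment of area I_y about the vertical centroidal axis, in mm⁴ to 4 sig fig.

I_y ≈ 1.104 × 10⁷ mm⁴

Treat the section as a set of non-overlapping primitives; coordinates are from the bounding-box lower-left.
Plate: 125 × 70, A = 8 750 mm², x = 62.5 mm, Ī = 11 393 229 mm⁴.
Hole 1 (subtracted): ⌀12, A = 113.097 mm², x = 25 mm, Ī = 1017.88 mm⁴.
Hole 2 (subtracted): ⌀12, A = 113.097 mm², x = 50 mm, Ī = 1017.88 mm⁴.
Hole 3 (subtracted): ⌀12, A = 113.097 mm², x = 75 mm, Ī = 1017.88 mm⁴.
Hole 4 (subtracted): ⌀12, A = 113.097 mm², x = 100 mm, Ī = 1017.88 mm⁴.
By symmetry the centroid is at mid-width, x̄ = 62.5 mm.
Transfer each piece to the vertical centroidal axis using Ī + A·d² with d = x − 62.5:
  plate: d = 0 mm → contributes +11 393 229 mm⁴
  hole 1: d = -37.5 mm → contributes −160 061 mm⁴
  hole 2: d = -12.5 mm → contributes −18689.3 mm⁴
  hole 3: d = 12.5 mm → contributes −18689.3 mm⁴
  hole 4: d = 37.5 mm → contributes −160 061 mm⁴
Total I = 11 035 728 mm⁴.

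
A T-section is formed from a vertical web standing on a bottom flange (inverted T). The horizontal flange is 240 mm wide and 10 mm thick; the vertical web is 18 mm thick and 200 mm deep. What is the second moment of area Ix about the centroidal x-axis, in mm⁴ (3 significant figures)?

Treat the section as a set of non-overlapping primitives; coordinates are from the bounding-box lower-left.
Flange: 240 × 10, A = 2 400 mm², y = 5 mm, Ī = 20 000 mm⁴.
Web: 18 × 200, A = 3 600 mm², y = 110 mm, Ī = 12 000 000 mm⁴.
Centroid: ȳ = ΣA·y / ΣA = 68 mm.
Transfer each piece to the centroidal x-axis using Ī + A·d² with d = y − 68:
  flange: d = -63 mm → contributes +9 545 600 mm⁴
  web: d = 42 mm → contributes +18 350 400 mm⁴
Total I = 27 896 000 mm⁴.

Ix ≈ 2.79 × 10⁷ mm⁴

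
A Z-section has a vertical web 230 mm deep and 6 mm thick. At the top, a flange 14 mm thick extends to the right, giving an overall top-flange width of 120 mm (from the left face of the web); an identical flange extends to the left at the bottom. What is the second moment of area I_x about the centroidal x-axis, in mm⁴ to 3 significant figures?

Split into non-overlapping primitives; take the origin at the lower-left of the bounding box.
Web: 6 × 230, A = 1 380 mm², y = 115 mm, Ī = 6 083 500 mm⁴.
Top flange (beyond web): 114 × 14, A = 1 596 mm², y = 223 mm, Ī = 26 068 mm⁴.
Bottom flange (beyond web): 114 × 14, A = 1 596 mm², y = 7 mm, Ī = 26 068 mm⁴.
Centroid: ȳ = ΣA·y / ΣA = 115 mm.
Transfer each piece to the centroidal x-axis using Ī + A·d² with d = y − 115:
  web: d = 0 mm → contributes +6 083 500 mm⁴
  top flange (beyond web): d = 108 mm → contributes +18 641 812 mm⁴
  bottom flange (beyond web): d = -108 mm → contributes +18 641 812 mm⁴
Total I = 43 367 124 mm⁴.

I_x ≈ 4.34 × 10⁷ mm⁴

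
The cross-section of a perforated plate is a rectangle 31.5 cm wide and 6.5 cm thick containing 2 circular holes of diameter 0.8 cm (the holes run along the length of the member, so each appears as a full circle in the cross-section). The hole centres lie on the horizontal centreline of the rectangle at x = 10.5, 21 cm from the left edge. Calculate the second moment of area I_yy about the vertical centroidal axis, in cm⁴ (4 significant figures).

Split into non-overlapping primitives; take the origin at the lower-left of the bounding box.
Plate: 31.5 × 6.5, A = 204.75 cm², x = 15.75 cm, Ī = 16930.3 cm⁴.
Hole 1 (subtracted): ⌀0.8, A = 0.502655 cm², x = 10.5 cm, Ī = 0.0201062 cm⁴.
Hole 2 (subtracted): ⌀0.8, A = 0.502655 cm², x = 21 cm, Ī = 0.0201062 cm⁴.
By symmetry the centroid is at mid-width, x̄ = 15.75 cm.
Transfer each piece to the vertical centroidal axis using Ī + A·d² with d = x − 15.75:
  plate: d = 0 cm → contributes +16930.3 cm⁴
  hole 1: d = -5.25 cm → contributes −13.8745 cm⁴
  hole 2: d = 5.25 cm → contributes −13.8745 cm⁴
Total I = 16902.5 cm⁴.

I_yy ≈ 1.690 × 10⁴ cm⁴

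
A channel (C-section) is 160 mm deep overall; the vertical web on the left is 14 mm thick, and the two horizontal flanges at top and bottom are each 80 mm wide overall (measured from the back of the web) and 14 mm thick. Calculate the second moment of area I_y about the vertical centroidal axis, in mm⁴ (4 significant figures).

I_y ≈ 2.328 × 10⁶ mm⁴

Treat the section as a set of non-overlapping primitives; coordinates are from the bounding-box lower-left.
Web: 14 × 160, A = 2 240 mm², x = 7 mm, Ī = 36586.7 mm⁴.
Top flange (beyond web): 66 × 14, A = 924 mm², x = 47 mm, Ī = 335 412 mm⁴.
Bottom flange (beyond web): 66 × 14, A = 924 mm², x = 47 mm, Ī = 335 412 mm⁴.
Centroid: x̄ = ΣA·x / ΣA = 25.0822 mm.
Transfer each piece to the vertical centroidal axis using Ī + A·d² with d = x − 25.0822:
  web: d = -18.0822 mm → contributes +768 990 mm⁴
  top flange (beyond web): d = 21.9178 mm → contributes +779 293 mm⁴
  bottom flange (beyond web): d = 21.9178 mm → contributes +779 293 mm⁴
Total I = 2 327 575 mm⁴.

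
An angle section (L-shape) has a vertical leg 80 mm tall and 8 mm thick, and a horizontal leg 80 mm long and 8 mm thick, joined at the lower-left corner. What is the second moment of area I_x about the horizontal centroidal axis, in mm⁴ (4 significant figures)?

Decompose the section into non-overlapping parts with the origin at the bottom-left of its bounding rectangle.
Vertical leg: 8 × 80, A = 640 mm², y = 40 mm, Ī = 341 333 mm⁴.
Horizontal leg (remainder): 72 × 8, A = 576 mm², y = 4 mm, Ī = 3 072 mm⁴.
Centroid: ȳ = ΣA·y / ΣA = 22.9474 mm.
Transfer each piece to the horizontal centroidal axis using Ī + A·d² with d = y − 22.9474:
  vertical leg: d = 17.0526 mm → contributes +527 440 mm⁴
  horizontal leg (remainder): d = -18.9474 mm → contributes +209 858 mm⁴
Total I = 737 298 mm⁴.

I_x ≈ 7.373 × 10⁵ mm⁴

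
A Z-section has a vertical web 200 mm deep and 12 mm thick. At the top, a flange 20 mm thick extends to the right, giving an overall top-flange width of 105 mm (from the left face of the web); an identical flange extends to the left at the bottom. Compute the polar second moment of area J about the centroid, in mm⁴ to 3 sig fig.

Treat the section as a set of non-overlapping primitives; coordinates are from the bounding-box lower-left.
Web: 12 × 200, A = 2 400 mm², y = 100 mm, Ī = 8 000 000 mm⁴.
Top flange (beyond web): 93 × 20, A = 1 860 mm², y = 190 mm, Ī = 62 000 mm⁴.
Bottom flange (beyond web): 93 × 20, A = 1 860 mm², y = 10 mm, Ī = 62 000 mm⁴.
Centroid: ȳ = ΣA·y / ΣA = 100 mm.
Transfer each piece to the centroidal x-axis using Ī + A·d² with d = y − 100:
  web: d = 0 mm → contributes +8 000 000 mm⁴
  top flange (beyond web): d = 90 mm → contributes +15 128 000 mm⁴
  bottom flange (beyond web): d = -90 mm → contributes +15 128 000 mm⁴
Total I = 38 256 000 mm⁴.
For the y-axis: x̄ = 99 mm.
Repeating about the centroidal y-axis gives I_y = 12 963 240 mm⁴.
Polar second moment: J = I_x + I_y = 51 219 240 mm⁴.

J ≈ 5.12 × 10⁷ mm⁴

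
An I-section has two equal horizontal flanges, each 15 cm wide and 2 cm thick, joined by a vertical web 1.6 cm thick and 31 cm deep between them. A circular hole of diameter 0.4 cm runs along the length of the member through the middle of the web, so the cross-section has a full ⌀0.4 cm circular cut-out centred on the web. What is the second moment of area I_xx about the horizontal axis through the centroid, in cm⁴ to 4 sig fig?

I_xx ≈ 2.033 × 10⁴ cm⁴

Split into non-overlapping primitives; take the origin at the lower-left of the bounding box.
Bottom flange: 15 × 2, A = 30 cm², y = 1 cm, Ī = 10 cm⁴.
Web: 1.6 × 31, A = 49.6 cm², y = 17.5 cm, Ī = 3972.13 cm⁴.
Top flange: 15 × 2, A = 30 cm², y = 34 cm, Ī = 10 cm⁴.
Hole (subtracted): ⌀0.4, A = 0.125664 cm², y = 17.5 cm, Ī = 0.00125664 cm⁴.
By symmetry the centroid is at mid-height, ȳ = 17.5 cm.
Transfer each piece to the horizontal axis through the centroid using Ī + A·d² with d = y − 17.5:
  bottom flange: d = -16.5 cm → contributes +8177.5 cm⁴
  web: d = 0 cm → contributes +3972.13 cm⁴
  top flange: d = 16.5 cm → contributes +8177.5 cm⁴
  hole: d = 0 cm → contributes −0.00125664 cm⁴
Total I = 20327.1 cm⁴.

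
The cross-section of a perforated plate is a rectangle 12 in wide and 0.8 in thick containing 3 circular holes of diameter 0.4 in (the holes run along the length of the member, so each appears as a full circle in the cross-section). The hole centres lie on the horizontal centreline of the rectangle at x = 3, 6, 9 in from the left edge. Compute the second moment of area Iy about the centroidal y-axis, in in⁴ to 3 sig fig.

Decompose the section into non-overlapping parts with the origin at the bottom-left of its bounding rectangle.
Plate: 12 × 0.8, A = 9.6 in², x = 6 in, Ī = 115.2 in⁴.
Hole 1 (subtracted): ⌀0.4, A = 0.12566 in², x = 3 in, Ī = 0.0012566 in⁴.
Hole 2 (subtracted): ⌀0.4, A = 0.12566 in², x = 6 in, Ī = 0.0012566 in⁴.
Hole 3 (subtracted): ⌀0.4, A = 0.12566 in², x = 9 in, Ī = 0.0012566 in⁴.
By symmetry the centroid is at mid-width, x̄ = 6 in.
Transfer each piece to the centroidal y-axis using Ī + A·d² with d = x − 6:
  plate: d = 0 in → contributes +115.2 in⁴
  hole 1: d = -3 in → contributes −1.1322 in⁴
  hole 2: d = 0 in → contributes −0.0012566 in⁴
  hole 3: d = 3 in → contributes −1.1322 in⁴
Total I = 112.93 in⁴.

Iy ≈ 113 in⁴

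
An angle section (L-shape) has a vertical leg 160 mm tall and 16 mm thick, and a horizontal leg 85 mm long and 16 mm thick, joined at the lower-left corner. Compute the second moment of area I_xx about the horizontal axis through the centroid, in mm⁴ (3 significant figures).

I_xx ≈ 9.48 × 10⁶ mm⁴

Break the section into simple shapes (no overlaps), measuring from the bottom-left corner of the bounding box.
Vertical leg: 16 × 160, A = 2 560 mm², y = 80 mm, Ī = 5 461 333 mm⁴.
Horizontal leg (remainder): 69 × 16, A = 1 104 mm², y = 8 mm, Ī = 23 552 mm⁴.
Centroid: ȳ = ΣA·y / ΣA = 58.306 mm.
Transfer each piece to the horizontal axis through the centroid using Ī + A·d² with d = y − 58.306:
  vertical leg: d = 21.694 mm → contributes +6 666 181 mm⁴
  horizontal leg (remainder): d = -50.306 mm → contributes +2 817 402 mm⁴
Total I = 9 483 583 mm⁴.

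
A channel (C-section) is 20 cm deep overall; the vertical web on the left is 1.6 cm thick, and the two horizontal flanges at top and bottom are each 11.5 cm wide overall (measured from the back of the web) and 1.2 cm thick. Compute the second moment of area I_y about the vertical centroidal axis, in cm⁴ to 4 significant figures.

Split into non-overlapping primitives; take the origin at the lower-left of the bounding box.
Web: 1.6 × 20, A = 32 cm², x = 0.8 cm, Ī = 6.82667 cm⁴.
Top flange (beyond web): 9.9 × 1.2, A = 11.88 cm², x = 6.55 cm, Ī = 97.0299 cm⁴.
Bottom flange (beyond web): 9.9 × 1.2, A = 11.88 cm², x = 6.55 cm, Ī = 97.0299 cm⁴.
Centroid: x̄ = ΣA·x / ΣA = 3.25014 cm.
Transfer each piece to the vertical centroidal axis using Ī + A·d² with d = x − 3.25014:
  web: d = -2.45014 cm → contributes +198.929 cm⁴
  top flange (beyond web): d = 3.29986 cm → contributes +226.392 cm⁴
  bottom flange (beyond web): d = 3.29986 cm → contributes +226.392 cm⁴
Total I = 651.713 cm⁴.

I_y ≈ 651.7 cm⁴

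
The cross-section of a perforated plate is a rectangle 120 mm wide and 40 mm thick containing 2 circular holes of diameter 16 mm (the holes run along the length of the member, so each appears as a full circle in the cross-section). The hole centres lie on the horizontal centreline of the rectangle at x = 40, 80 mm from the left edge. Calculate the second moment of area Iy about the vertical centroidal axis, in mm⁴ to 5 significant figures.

Treat the section as a set of non-overlapping primitives; coordinates are from the bounding-box lower-left.
Plate: 120 × 40, A = 4 800 mm², x = 60 mm, Ī = 5 760 000 mm⁴.
Hole 1 (subtracted): ⌀16, A = 201.0619 mm², x = 40 mm, Ī = 3216.991 mm⁴.
Hole 2 (subtracted): ⌀16, A = 201.0619 mm², x = 80 mm, Ī = 3216.991 mm⁴.
By symmetry the centroid is at mid-width, x̄ = 60 mm.
Transfer each piece to the vertical centroidal axis using Ī + A·d² with d = x − 60:
  plate: d = 0 mm → contributes +5 760 000 mm⁴
  hole 1: d = -20 mm → contributes −83641.76 mm⁴
  hole 2: d = 20 mm → contributes −83641.76 mm⁴
Total I = 5 592 716 mm⁴.

Iy ≈ 5.5927 × 10⁶ mm⁴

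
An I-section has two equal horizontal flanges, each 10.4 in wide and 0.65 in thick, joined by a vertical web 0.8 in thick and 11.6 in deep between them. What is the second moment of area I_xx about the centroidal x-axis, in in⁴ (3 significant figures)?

Decompose the section into non-overlapping parts with the origin at the bottom-left of its bounding rectangle.
Bottom flange: 10.4 × 0.65, A = 6.76 in², y = 0.325 in, Ī = 0.23801 in⁴.
Web: 0.8 × 11.6, A = 9.28 in², y = 6.45 in, Ī = 104.06 in⁴.
Top flange: 10.4 × 0.65, A = 6.76 in², y = 12.575 in, Ī = 0.23801 in⁴.
By symmetry the centroid is at mid-height, ȳ = 6.45 in.
Transfer each piece to the centroidal x-axis using Ī + A·d² with d = y − 6.45:
  bottom flange: d = -6.125 in → contributes +253.84 in⁴
  web: d = 0 in → contributes +104.06 in⁴
  top flange: d = 6.125 in → contributes +253.84 in⁴
Total I = 611.75 in⁴.

I_xx ≈ 612 in⁴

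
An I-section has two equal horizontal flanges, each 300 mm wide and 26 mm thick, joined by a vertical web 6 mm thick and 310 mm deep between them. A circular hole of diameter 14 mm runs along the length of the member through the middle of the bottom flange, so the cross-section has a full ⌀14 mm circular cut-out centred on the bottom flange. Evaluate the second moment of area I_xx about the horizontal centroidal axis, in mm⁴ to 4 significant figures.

Treat the section as a set of non-overlapping primitives; coordinates are from the bounding-box lower-left.
Bottom flange: 300 × 26, A = 7 800 mm², y = 13 mm, Ī = 439 400 mm⁴.
Web: 6 × 310, A = 1 860 mm², y = 181 mm, Ī = 14 895 500 mm⁴.
Top flange: 300 × 26, A = 7 800 mm², y = 349 mm, Ī = 439 400 mm⁴.
Hole (subtracted): ⌀14, A = 153.938 mm², y = 13 mm, Ī = 1885.74 mm⁴.
Centroid: ȳ = ΣA·y / ΣA = 182.494 mm.
Transfer each piece to the horizontal centroidal axis using Ī + A·d² with d = y − 182.494:
  bottom flange: d = -169.494 mm → contributes +224 520 453 mm⁴
  web: d = -1.49437 mm → contributes +14 899 654 mm⁴
  top flange: d = 166.506 mm → contributes +216 687 584 mm⁴
  hole: d = -169.494 mm → contributes −4 424 270 mm⁴
Total I = 451 683 420 mm⁴.

I_xx ≈ 4.517 × 10⁸ mm⁴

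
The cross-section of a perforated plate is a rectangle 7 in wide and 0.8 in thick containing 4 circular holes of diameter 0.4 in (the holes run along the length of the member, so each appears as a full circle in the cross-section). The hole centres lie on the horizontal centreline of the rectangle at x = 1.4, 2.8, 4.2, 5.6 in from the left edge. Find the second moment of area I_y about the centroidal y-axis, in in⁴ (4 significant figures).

Decompose the section into non-overlapping parts with the origin at the bottom-left of its bounding rectangle.
Plate: 7 × 0.8, A = 5.6 in², x = 3.5 in, Ī = 22.8667 in⁴.
Hole 1 (subtracted): ⌀0.4, A = 0.125664 in², x = 1.4 in, Ī = 0.00125664 in⁴.
Hole 2 (subtracted): ⌀0.4, A = 0.125664 in², x = 2.8 in, Ī = 0.00125664 in⁴.
Hole 3 (subtracted): ⌀0.4, A = 0.125664 in², x = 4.2 in, Ī = 0.00125664 in⁴.
Hole 4 (subtracted): ⌀0.4, A = 0.125664 in², x = 5.6 in, Ī = 0.00125664 in⁴.
By symmetry the centroid is at mid-width, x̄ = 3.5 in.
Transfer each piece to the centroidal y-axis using Ī + A·d² with d = x − 3.5:
  plate: d = 0 in → contributes +22.8667 in⁴
  hole 1: d = -2.1 in → contributes −0.555434 in⁴
  hole 2: d = -0.7 in → contributes −0.0628319 in⁴
  hole 3: d = 0.7 in → contributes −0.0628319 in⁴
  hole 4: d = 2.1 in → contributes −0.555434 in⁴
Total I = 21.6301 in⁴.

I_y ≈ 21.63 in⁴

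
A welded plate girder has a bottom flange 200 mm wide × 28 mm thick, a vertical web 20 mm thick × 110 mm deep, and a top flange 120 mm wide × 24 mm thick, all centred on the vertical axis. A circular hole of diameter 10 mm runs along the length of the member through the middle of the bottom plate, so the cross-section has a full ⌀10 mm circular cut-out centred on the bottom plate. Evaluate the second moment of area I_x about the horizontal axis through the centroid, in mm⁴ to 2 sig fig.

I_x ≈ 3.9 × 10⁷ mm⁴

Decompose the section into non-overlapping parts with the origin at the bottom-left of its bounding rectangle.
Bottom plate: 200 × 28, A = 5 600 mm², y = 14 mm, Ī = 365 867 mm⁴.
Web plate: 20 × 110, A = 2 200 mm², y = 83 mm, Ī = 2 218 333 mm⁴.
Top plate: 120 × 24, A = 2 880 mm², y = 150 mm, Ī = 138 240 mm⁴.
Hole (subtracted): ⌀10, A = 78.54 mm², y = 14 mm, Ī = 490.9 mm⁴.
Centroid: ȳ = ΣA·y / ΣA = 65.26 mm.
Transfer each piece to the horizontal axis through the centroid using Ī + A·d² with d = y − 65.26:
  bottom plate: d = -51.26 mm → contributes +15 083 019 mm⁴
  web plate: d = 17.74 mm → contributes +2 910 328 mm⁴
  top plate: d = 84.74 mm → contributes +20 816 876 mm⁴
  hole: d = -51.26 mm → contributes −206 898 mm⁴
Total I = 38 603 325 mm⁴.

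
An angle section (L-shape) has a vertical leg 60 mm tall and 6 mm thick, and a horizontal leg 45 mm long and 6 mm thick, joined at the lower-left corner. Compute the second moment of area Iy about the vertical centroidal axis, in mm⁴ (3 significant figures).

Iy ≈ 1.03 × 10⁵ mm⁴

Decompose the section into non-overlapping parts with the origin at the bottom-left of its bounding rectangle.
Vertical leg: 6 × 60, A = 360 mm², x = 3 mm, Ī = 1 080 mm⁴.
Horizontal leg (remainder): 39 × 6, A = 234 mm², x = 25.5 mm, Ī = 29 660 mm⁴.
Centroid: x̄ = ΣA·x / ΣA = 11.864 mm.
Transfer each piece to the vertical centroidal axis using Ī + A·d² with d = x − 11.864:
  vertical leg: d = -8.8636 mm → contributes +29 363 mm⁴
  horizontal leg (remainder): d = 13.636 mm → contributes +73 172 mm⁴
Total I = 102 535 mm⁴.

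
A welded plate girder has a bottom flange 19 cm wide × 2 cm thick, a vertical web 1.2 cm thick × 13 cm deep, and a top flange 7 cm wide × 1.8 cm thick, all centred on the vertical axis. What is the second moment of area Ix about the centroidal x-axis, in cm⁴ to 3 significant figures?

Ix ≈ 2510 cm⁴

Treat the section as a set of non-overlapping primitives; coordinates are from the bounding-box lower-left.
Bottom plate: 19 × 2, A = 38 cm², y = 1 cm, Ī = 12.667 cm⁴.
Web plate: 1.2 × 13, A = 15.6 cm², y = 8.5 cm, Ī = 219.7 cm⁴.
Top plate: 7 × 1.8, A = 12.6 cm², y = 15.9 cm, Ī = 3.402 cm⁴.
Centroid: ȳ = ΣA·y / ΣA = 5.6033 cm.
Transfer each piece to the centroidal x-axis using Ī + A·d² with d = y − 5.6033:
  bottom plate: d = -4.6033 cm → contributes +817.91 cm⁴
  web plate: d = 2.8967 cm → contributes +350.6 cm⁴
  top plate: d = 10.297 cm → contributes +1339.3 cm⁴
Total I = 2507.8 cm⁴.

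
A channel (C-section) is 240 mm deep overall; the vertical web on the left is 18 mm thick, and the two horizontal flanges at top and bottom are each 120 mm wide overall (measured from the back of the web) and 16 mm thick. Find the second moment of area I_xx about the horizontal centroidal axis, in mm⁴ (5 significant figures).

Split into non-overlapping primitives; take the origin at the lower-left of the bounding box.
Web: 18 × 240, A = 4 320 mm², y = 120 mm, Ī = 20 736 000 mm⁴.
Top flange (beyond web): 102 × 16, A = 1 632 mm², y = 232 mm, Ī = 34 816 mm⁴.
Bottom flange (beyond web): 102 × 16, A = 1 632 mm², y = 8 mm, Ī = 34 816 mm⁴.
By symmetry the centroid is at mid-height, ȳ = 120 mm.
Transfer each piece to the horizontal centroidal axis using Ī + A·d² with d = y − 120:
  web: d = 0 mm → contributes +20 736 000 mm⁴
  top flange (beyond web): d = 112 mm → contributes +20 506 624 mm⁴
  bottom flange (beyond web): d = -112 mm → contributes +20 506 624 mm⁴
Total I = 61 749 248 mm⁴.

I_xx ≈ 6.1749 × 10⁷ mm⁴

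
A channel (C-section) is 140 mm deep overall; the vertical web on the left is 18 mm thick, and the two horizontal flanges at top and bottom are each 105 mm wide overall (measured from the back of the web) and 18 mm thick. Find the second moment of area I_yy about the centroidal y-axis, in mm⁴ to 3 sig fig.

I_yy ≈ 5.89 × 10⁶ mm⁴

Break the section into simple shapes (no overlaps), measuring from the bottom-left corner of the bounding box.
Web: 18 × 140, A = 2 520 mm², x = 9 mm, Ī = 68 040 mm⁴.
Top flange (beyond web): 87 × 18, A = 1 566 mm², x = 61.5 mm, Ī = 987 755 mm⁴.
Bottom flange (beyond web): 87 × 18, A = 1 566 mm², x = 61.5 mm, Ī = 987 755 mm⁴.
Centroid: x̄ = ΣA·x / ΣA = 38.092 mm.
Transfer each piece to the centroidal y-axis using Ī + A·d² with d = x − 38.092:
  web: d = -29.092 mm → contributes +2 200 880 mm⁴
  top flange (beyond web): d = 23.408 mm → contributes +1 845 794 mm⁴
  bottom flange (beyond web): d = 23.408 mm → contributes +1 845 794 mm⁴
Total I = 5 892 468 mm⁴.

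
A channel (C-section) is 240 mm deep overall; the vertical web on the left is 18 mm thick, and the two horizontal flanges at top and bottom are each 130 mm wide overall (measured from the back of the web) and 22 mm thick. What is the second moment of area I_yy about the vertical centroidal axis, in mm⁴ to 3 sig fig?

I_yy ≈ 1.50 × 10⁷ mm⁴

Split into non-overlapping primitives; take the origin at the lower-left of the bounding box.
Web: 18 × 240, A = 4 320 mm², x = 9 mm, Ī = 116 640 mm⁴.
Top flange (beyond web): 112 × 22, A = 2 464 mm², x = 74 mm, Ī = 2 575 701 mm⁴.
Bottom flange (beyond web): 112 × 22, A = 2 464 mm², x = 74 mm, Ī = 2 575 701 mm⁴.
Centroid: x̄ = ΣA·x / ΣA = 43.637 mm.
Transfer each piece to the vertical centroidal axis using Ī + A·d² with d = x − 43.637:
  web: d = -34.637 mm → contributes +5 299 342 mm⁴
  top flange (beyond web): d = 30.363 mm → contributes +4 847 340 mm⁴
  bottom flange (beyond web): d = 30.363 mm → contributes +4 847 340 mm⁴
Total I = 14 994 022 mm⁴.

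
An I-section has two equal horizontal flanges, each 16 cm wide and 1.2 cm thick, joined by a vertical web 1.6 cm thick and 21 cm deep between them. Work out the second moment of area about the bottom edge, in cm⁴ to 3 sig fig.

Treat the section as a set of non-overlapping primitives; coordinates are from the bounding-box lower-left.
Bottom flange: 16 × 1.2, A = 19.2 cm², y = 0.6 cm, Ī = 2.304 cm⁴.
Web: 1.6 × 21, A = 33.6 cm², y = 11.7 cm, Ī = 1234.8 cm⁴.
Top flange: 16 × 1.2, A = 19.2 cm², y = 22.8 cm, Ī = 2.304 cm⁴.
Transfer each piece to the base of the section using Ī + A·d² with d = y − 0:
  bottom flange: d = 0.6 cm → contributes +9.216 cm⁴
  web: d = 11.7 cm → contributes +5834.3 cm⁴
  top flange: d = 22.8 cm → contributes +9983.2 cm⁴
Total I = 15 827 cm⁴.

I_base ≈ 1.58 × 10⁴ cm⁴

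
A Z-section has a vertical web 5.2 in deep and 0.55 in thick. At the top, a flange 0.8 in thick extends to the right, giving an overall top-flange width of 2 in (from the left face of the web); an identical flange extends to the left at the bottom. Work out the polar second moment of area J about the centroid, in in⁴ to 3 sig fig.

Decompose the section into non-overlapping parts with the origin at the bottom-left of its bounding rectangle.
Web: 0.55 × 5.2, A = 2.86 in², y = 2.6 in, Ī = 6.4445 in⁴.
Top flange (beyond web): 1.45 × 0.8, A = 1.16 in², y = 4.8 in, Ī = 0.061867 in⁴.
Bottom flange (beyond web): 1.45 × 0.8, A = 1.16 in², y = 0.4 in, Ī = 0.061867 in⁴.
Centroid: ȳ = ΣA·y / ΣA = 2.6 in.
Transfer each piece to the centroidal x-axis using Ī + A·d² with d = y − 2.6:
  web: d = 0 in → contributes +6.4445 in⁴
  top flange (beyond web): d = 2.2 in → contributes +5.6763 in⁴
  bottom flange (beyond web): d = -2.2 in → contributes +5.6763 in⁴
Total I = 17.797 in⁴.
For the y-axis: x̄ = 1.725 in.
Repeating about the centroidal y-axis gives I_y = 2.7986 in⁴.
Polar second moment: J = I_x + I_y = 20.596 in⁴.

J ≈ 20.6 in⁴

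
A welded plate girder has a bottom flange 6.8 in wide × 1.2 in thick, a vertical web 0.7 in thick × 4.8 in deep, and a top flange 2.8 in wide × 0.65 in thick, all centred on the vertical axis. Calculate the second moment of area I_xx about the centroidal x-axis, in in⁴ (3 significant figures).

I_xx ≈ 65.9 in⁴

Split into non-overlapping primitives; take the origin at the lower-left of the bounding box.
Bottom plate: 6.8 × 1.2, A = 8.16 in², y = 0.6 in, Ī = 0.9792 in⁴.
Web plate: 0.7 × 4.8, A = 3.36 in², y = 3.6 in, Ī = 6.4512 in⁴.
Top plate: 2.8 × 0.65, A = 1.82 in², y = 6.325 in, Ī = 0.064079 in⁴.
Centroid: ȳ = ΣA·y / ΣA = 2.1367 in.
Transfer each piece to the centroidal x-axis using Ī + A·d² with d = y − 2.1367:
  bottom plate: d = -1.5367 in → contributes +20.248 in⁴
  web plate: d = 1.4633 in → contributes +13.646 in⁴
  top plate: d = 4.1883 in → contributes +31.99 in⁴
Total I = 65.885 in⁴.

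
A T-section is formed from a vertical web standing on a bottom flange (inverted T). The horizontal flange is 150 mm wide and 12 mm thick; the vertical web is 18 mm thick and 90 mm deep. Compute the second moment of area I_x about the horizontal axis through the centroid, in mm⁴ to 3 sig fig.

I_x ≈ 3.33 × 10⁶ mm⁴

Break the section into simple shapes (no overlaps), measuring from the bottom-left corner of the bounding box.
Flange: 150 × 12, A = 1 800 mm², y = 6 mm, Ī = 21 600 mm⁴.
Web: 18 × 90, A = 1 620 mm², y = 57 mm, Ī = 1 093 500 mm⁴.
Centroid: ȳ = ΣA·y / ΣA = 30.158 mm.
Transfer each piece to the horizontal axis through the centroid using Ī + A·d² with d = y − 30.158:
  flange: d = -24.158 mm → contributes +1 072 087 mm⁴
  web: d = 26.842 mm → contributes +2 260 708 mm⁴
Total I = 3 332 795 mm⁴.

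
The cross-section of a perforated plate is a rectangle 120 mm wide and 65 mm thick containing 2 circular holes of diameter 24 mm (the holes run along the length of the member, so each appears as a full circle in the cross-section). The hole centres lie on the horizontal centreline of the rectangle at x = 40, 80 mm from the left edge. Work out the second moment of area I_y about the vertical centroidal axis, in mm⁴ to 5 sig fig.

Split into non-overlapping primitives; take the origin at the lower-left of the bounding box.
Plate: 120 × 65, A = 7 800 mm², x = 60 mm, Ī = 9 360 000 mm⁴.
Hole 1 (subtracted): ⌀24, A = 452.3893 mm², x = 40 mm, Ī = 16286.02 mm⁴.
Hole 2 (subtracted): ⌀24, A = 452.3893 mm², x = 80 mm, Ī = 16286.02 mm⁴.
By symmetry the centroid is at mid-width, x̄ = 60 mm.
Transfer each piece to the vertical centroidal axis using Ī + A·d² with d = x − 60:
  plate: d = 0 mm → contributes +9 360 000 mm⁴
  hole 1: d = -20 mm → contributes −197241.8 mm⁴
  hole 2: d = 20 mm → contributes −197241.8 mm⁴
Total I = 8 965 516 mm⁴.

I_y ≈ 8.9655 × 10⁶ mm⁴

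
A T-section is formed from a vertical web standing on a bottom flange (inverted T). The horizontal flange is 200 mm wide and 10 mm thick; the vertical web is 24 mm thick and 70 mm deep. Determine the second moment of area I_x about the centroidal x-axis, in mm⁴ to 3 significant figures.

I_x ≈ 2.16 × 10⁶ mm⁴

Break the section into simple shapes (no overlaps), measuring from the bottom-left corner of the bounding box.
Flange: 200 × 10, A = 2 000 mm², y = 5 mm, Ī = 16 667 mm⁴.
Web: 24 × 70, A = 1 680 mm², y = 45 mm, Ī = 686 000 mm⁴.
Centroid: ȳ = ΣA·y / ΣA = 23.261 mm.
Transfer each piece to the centroidal x-axis using Ī + A·d² with d = y − 23.261:
  flange: d = -18.261 mm → contributes +683 585 mm⁴
  web: d = 21.739 mm → contributes +1 479 951 mm⁴
Total I = 2 163 536 mm⁴.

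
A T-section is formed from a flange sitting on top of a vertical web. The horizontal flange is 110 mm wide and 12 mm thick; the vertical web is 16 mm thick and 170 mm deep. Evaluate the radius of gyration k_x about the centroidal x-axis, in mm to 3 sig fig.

Decompose the section into non-overlapping parts with the origin at the bottom-left of its bounding rectangle.
Flange: 110 × 12, A = 1 320 mm², y = 176 mm, Ī = 15 840 mm⁴.
Web: 16 × 170, A = 2 720 mm², y = 85 mm, Ī = 6 550 667 mm⁴.
Centroid: ȳ = ΣA·y / ΣA = 114.73 mm.
Transfer each piece to the centroidal x-axis using Ī + A·d² with d = y − 114.73:
  flange: d = 61.267 mm → contributes +4 970 705 mm⁴
  web: d = -29.733 mm → contributes +8 955 233 mm⁴
Total I = 13 925 938 mm⁴.
Radius of gyration: k = √(I/A) = √(13 925 938 / 4 040) = 58.711 mm.

k_x ≈ 58.7 mm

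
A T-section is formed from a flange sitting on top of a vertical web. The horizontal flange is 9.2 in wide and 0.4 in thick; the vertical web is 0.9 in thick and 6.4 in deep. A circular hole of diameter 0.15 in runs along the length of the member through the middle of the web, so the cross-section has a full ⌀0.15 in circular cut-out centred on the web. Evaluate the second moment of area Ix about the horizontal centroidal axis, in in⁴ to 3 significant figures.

Ix ≈ 45.6 in⁴

Break the section into simple shapes (no overlaps), measuring from the bottom-left corner of the bounding box.
Flange: 9.2 × 0.4, A = 3.68 in², y = 6.6 in, Ī = 0.049067 in⁴.
Web: 0.9 × 6.4, A = 5.76 in², y = 3.2 in, Ī = 19.661 in⁴.
Hole (subtracted): ⌀0.15, A = 0.017671 in², y = 3.2 in, Ī = 0.00002485 in⁴.
Centroid: ȳ = ΣA·y / ΣA = 4.5279 in.
Transfer each piece to the horizontal centroidal axis using Ī + A·d² with d = y − 4.5279:
  flange: d = 2.0721 in → contributes +15.849 in⁴
  web: d = -1.3279 in → contributes +29.818 in⁴
  hole: d = -1.3279 in → contributes −0.031186 in⁴
Total I = 45.636 in⁴.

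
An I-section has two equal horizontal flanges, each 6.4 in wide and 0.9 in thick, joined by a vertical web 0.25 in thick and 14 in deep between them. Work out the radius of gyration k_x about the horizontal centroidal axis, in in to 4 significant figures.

Decompose the section into non-overlapping parts with the origin at the bottom-left of its bounding rectangle.
Bottom flange: 6.4 × 0.9, A = 5.76 in², y = 0.45 in, Ī = 0.3888 in⁴.
Web: 0.25 × 14, A = 3.5 in², y = 7.9 in, Ī = 57.1667 in⁴.
Top flange: 6.4 × 0.9, A = 5.76 in², y = 15.35 in, Ī = 0.3888 in⁴.
By symmetry the centroid is at mid-height, ȳ = 7.9 in.
Transfer each piece to the horizontal centroidal axis using Ī + A·d² with d = y − 7.9:
  bottom flange: d = -7.45 in → contributes +320.083 in⁴
  web: d = 0 in → contributes +57.1667 in⁴
  top flange: d = 7.45 in → contributes +320.083 in⁴
Total I = 697.333 in⁴.
Radius of gyration: k = √(I/A) = √(697.333 / 15.02) = 6.81373 in.

k_x ≈ 6.814 in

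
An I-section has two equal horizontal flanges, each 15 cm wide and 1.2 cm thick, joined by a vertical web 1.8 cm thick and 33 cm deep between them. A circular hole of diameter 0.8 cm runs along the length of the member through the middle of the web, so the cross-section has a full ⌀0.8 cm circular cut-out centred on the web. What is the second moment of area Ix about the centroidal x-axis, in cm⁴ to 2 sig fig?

Ix ≈ 1.6 × 10⁴ cm⁴

Treat the section as a set of non-overlapping primitives; coordinates are from the bounding-box lower-left.
Bottom flange: 15 × 1.2, A = 18 cm², y = 0.6 cm, Ī = 2.16 cm⁴.
Web: 1.8 × 33, A = 59.4 cm², y = 17.7 cm, Ī = 5 391 cm⁴.
Top flange: 15 × 1.2, A = 18 cm², y = 34.8 cm, Ī = 2.16 cm⁴.
Hole (subtracted): ⌀0.8, A = 0.5027 cm², y = 17.7 cm, Ī = 0.02011 cm⁴.
By symmetry the centroid is at mid-height, ȳ = 17.7 cm.
Transfer each piece to the centroidal x-axis using Ī + A·d² with d = y − 17.7:
  bottom flange: d = -17.1 cm → contributes +5 266 cm⁴
  web: d = 0 cm → contributes +5 391 cm⁴
  top flange: d = 17.1 cm → contributes +5 266 cm⁴
  hole: d = 0 cm → contributes −0.02011 cm⁴
Total I = 15 922 cm⁴.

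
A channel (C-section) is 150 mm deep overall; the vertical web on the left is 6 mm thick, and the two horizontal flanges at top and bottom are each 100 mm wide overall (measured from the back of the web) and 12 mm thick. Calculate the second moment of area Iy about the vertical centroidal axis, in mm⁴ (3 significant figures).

Split into non-overlapping primitives; take the origin at the lower-left of the bounding box.
Web: 6 × 150, A = 900 mm², x = 3 mm, Ī = 2 700 mm⁴.
Top flange (beyond web): 94 × 12, A = 1 128 mm², x = 53 mm, Ī = 830 584 mm⁴.
Bottom flange (beyond web): 94 × 12, A = 1 128 mm², x = 53 mm, Ī = 830 584 mm⁴.
Centroid: x̄ = ΣA·x / ΣA = 38.741 mm.
Transfer each piece to the vertical centroidal axis using Ī + A·d² with d = x − 38.741:
  web: d = -35.741 mm → contributes +1 152 406 mm⁴
  top flange (beyond web): d = 14.259 mm → contributes +1 059 914 mm⁴
  bottom flange (beyond web): d = 14.259 mm → contributes +1 059 914 mm⁴
Total I = 3 272 233 mm⁴.

Iy ≈ 3.27 × 10⁶ mm⁴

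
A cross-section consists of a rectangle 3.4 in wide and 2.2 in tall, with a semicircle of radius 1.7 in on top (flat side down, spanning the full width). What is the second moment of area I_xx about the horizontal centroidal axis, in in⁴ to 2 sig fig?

Treat the section as a set of non-overlapping primitives; coordinates are from the bounding-box lower-left.
Rectangular body: 3.4 × 2.2, A = 7.48 in², y = 1.1 in, Ī = 3.017 in⁴.
Semicircular cap: semicircle r = 1.7, A = 4.54 in², y = 2.922 in, Ī = 0.9167 in⁴.
Centroid: ȳ = ΣA·y / ΣA = 1.788 in.
Transfer each piece to the horizontal centroidal axis using Ī + A·d² with d = y − 1.788:
  rectangular body: d = -0.688 in → contributes +6.557 in⁴
  semicircular cap: d = 1.134 in → contributes +6.75 in⁴
Total I = 13.31 in⁴.

I_xx ≈ 13 in⁴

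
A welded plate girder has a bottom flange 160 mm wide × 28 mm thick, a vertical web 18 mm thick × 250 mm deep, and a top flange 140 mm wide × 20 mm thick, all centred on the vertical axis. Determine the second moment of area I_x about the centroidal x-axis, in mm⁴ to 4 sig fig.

I_x ≈ 1.563 × 10⁸ mm⁴

Break the section into simple shapes (no overlaps), measuring from the bottom-left corner of the bounding box.
Bottom plate: 160 × 28, A = 4 480 mm², y = 14 mm, Ī = 292 693 mm⁴.
Web plate: 18 × 250, A = 4 500 mm², y = 153 mm, Ī = 23 437 500 mm⁴.
Top plate: 140 × 20, A = 2 800 mm², y = 288 mm, Ī = 93333.3 mm⁴.
Centroid: ȳ = ΣA·y / ΣA = 132.226 mm.
Transfer each piece to the centroidal x-axis using Ī + A·d² with d = y − 132.226:
  bottom plate: d = -118.226 mm → contributes +62 911 182 mm⁴
  web plate: d = 20.7742 mm → contributes +25 379 552 mm⁴
  top plate: d = 155.774 mm → contributes +68 037 012 mm⁴
Total I = 156 327 746 mm⁴.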